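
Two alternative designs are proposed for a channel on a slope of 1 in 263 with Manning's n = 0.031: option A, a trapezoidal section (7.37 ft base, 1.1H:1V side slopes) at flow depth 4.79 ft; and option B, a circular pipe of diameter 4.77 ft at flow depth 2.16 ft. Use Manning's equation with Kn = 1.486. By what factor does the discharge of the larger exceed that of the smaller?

14.2

Channel A: With bottom width b = 7.37 ft and side slope z = 1.1: A = (b + zy)y = (7.37 + 1.1×4.79)×4.79 = 60.54 ft²; P = b + 2y√(1+z²) = 7.37 + 2×4.79×1.487 = 21.61 ft. Hydraulic radius R = A/P = 60.54/21.61 = 2.801 ft. Q_A = (1.486/0.031)·60.54·2.801^(2/3)·√0.003802 = 355.6 ft³/s.
Channel B: For a circular section of diameter D = 4.77 ft at depth y = 2.16 ft, the central angle is θ = 2 arccos(1 − 2y/D) = 2.953 rad. Then A = (D²/8)(θ − sin θ) = 7.863 ft² and P = Dθ/2 = 7.042 ft. Hydraulic radius R = A/P = 7.863/7.042 = 1.117 ft. Q_B = (1.486/0.031)·7.863·1.117^(2/3)·√0.003802 = 25.02 ft³/s.
The larger discharge is 355.6 ft³/s and the smaller is 25.02 ft³/s; the ratio is 14.2.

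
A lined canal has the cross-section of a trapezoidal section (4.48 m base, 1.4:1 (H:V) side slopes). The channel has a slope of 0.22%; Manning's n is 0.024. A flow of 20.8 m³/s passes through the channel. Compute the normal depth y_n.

y_n = 1.55 m

Manning's equation rearranged: A R^(2/3) = nQ / (1·√S) = 0.024 × 20.8 / (√0.0022) = 10.64.
At y = 1.83 m: A R^(2/3) = 14.52 — high.
At y = 1.23 m: A R^(2/3) = 6.982 — low.
At y = 1.55 m: A R^(2/3) = 10.65 — close enough.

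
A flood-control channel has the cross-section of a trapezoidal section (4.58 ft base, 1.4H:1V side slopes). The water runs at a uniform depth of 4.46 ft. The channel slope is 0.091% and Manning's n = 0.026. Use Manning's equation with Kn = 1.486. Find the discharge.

With bottom width b = 4.58 ft and side slope z = 1.4: A = (b + zy)y = (4.58 + 1.4×4.46)×4.46 = 48.28 ft²; P = b + 2y√(1+z²) = 4.58 + 2×4.46×1.72 = 19.93 ft.
Hydraulic radius R = A/P = 48.28/19.93 = 2.423 ft.
Manning's equation: Q = (1.486/n) A R^(2/3) S^(1/2) = (1.486/0.026) × 48.28 × 2.423^(2/3) × 0.00091^(1/2) = 150 ft³/s.

Q = 150 ft³/s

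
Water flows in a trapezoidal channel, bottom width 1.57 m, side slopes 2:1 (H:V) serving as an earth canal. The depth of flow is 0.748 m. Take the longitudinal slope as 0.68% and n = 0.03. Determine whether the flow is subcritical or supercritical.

subcritical

With bottom width b = 1.57 m and side slope z = 2: A = (b + zy)y = (1.57 + 2×0.748)×0.748 = 2.293 m²; P = b + 2y√(1+z²) = 1.57 + 2×0.748×2.236 = 4.915 m.
Hydraulic radius R = A/P = 2.293/4.915 = 0.4666 m.
V = (1/n) R^(2/3) √S = (1/0.03) × 0.4666^(2/3) × √0.0068 = 1.654 m/s. Hydraulic depth D_h = A/T = 2.293/4.562 = 0.5027 m.
Froude number Fr = V/√(g·D_h) = 1.654/√(9.81×0.5027) = 0.745, which is less than 1, so the flow is subcritical.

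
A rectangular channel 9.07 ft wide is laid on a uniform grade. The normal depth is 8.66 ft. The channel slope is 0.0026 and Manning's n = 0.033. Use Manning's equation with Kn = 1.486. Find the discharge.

Flow area A = b·y = 9.07 × 8.66 = 78.55 ft². Wetted perimeter P = b + 2y = 9.07 + 2×8.66 = 26.39 ft.
Hydraulic radius R = A/P = 78.55/26.39 = 2.976 ft.
Manning's equation: Q = (1.486/n) A R^(2/3) S^(1/2) = (1.486/0.033) × 78.55 × 2.976^(2/3) × 0.0026^(1/2) = 373 ft³/s.

Q = 373 ft³/s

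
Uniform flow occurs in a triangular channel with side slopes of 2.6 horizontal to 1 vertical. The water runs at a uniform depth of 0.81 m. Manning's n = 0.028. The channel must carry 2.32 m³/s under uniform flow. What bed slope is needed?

S = 0.00531

For a triangular section with side slope z = 2.6: A = zy² = 2.6×0.81² = 1.706 m²; P = 2y√(1+z²) = 2×0.81×2.786 = 4.513 m.
Hydraulic radius R = A/P = 1.706/4.513 = 0.378 m.
From Manning's equation, S = [nQ / (1 A R^(2/3))]² = [0.028 × 2.32 / (1 × 1.706 × 0.378^(2/3))]² = 0.00531.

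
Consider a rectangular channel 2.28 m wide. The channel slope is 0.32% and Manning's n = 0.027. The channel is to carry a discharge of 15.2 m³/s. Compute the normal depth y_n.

y_n = 3.52 m

Manning's equation rearranged: A R^(2/3) = nQ / (1·√S) = 0.027 × 15.2 / (√0.0032) = 7.255.
Try y = 4.06 m: A R^(2/3) = 8.565 — over.
Try y = 2.56 m: A R^(2/3) = 4.983 — short.
Try y = 3.52 m: A R^(2/3) = 7.264 — close enough.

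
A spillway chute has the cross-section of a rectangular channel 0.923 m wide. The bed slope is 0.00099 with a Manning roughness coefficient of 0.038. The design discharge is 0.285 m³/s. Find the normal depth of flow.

y_n = 0.837 m

Manning's equation rearranged: A R^(2/3) = nQ / (1·√S) = 0.038 × 0.285 / (√0.00099) = 0.3442.
Try y = 0.608 m: A R^(2/3) = 0.23 — short.
Try y = 0.925 m: A R^(2/3) = 0.3893 — over.
Try y = 0.837 m: A R^(2/3) = 0.3443 — ≈ 0.3442.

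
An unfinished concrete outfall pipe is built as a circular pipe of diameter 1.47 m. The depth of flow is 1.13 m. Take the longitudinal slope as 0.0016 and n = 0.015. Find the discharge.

Q = 2.18 m³/s

For a circular section of diameter D = 1.47 m at depth y = 1.13 m, the central angle is θ = 2 arccos(1 − 2y/D) = 4.276 rad. Then A = (D²/8)(θ − sin θ) = 1.4 m² and P = Dθ/2 = 3.143 m.
Hydraulic radius R = A/P = 1.4/3.143 = 0.4454 m.
Manning's equation: Q = (1/n) A R^(2/3) S^(1/2) = (1/0.015) × 1.4 × 0.4454^(2/3) × 0.0016^(1/2) = 2.18 m³/s.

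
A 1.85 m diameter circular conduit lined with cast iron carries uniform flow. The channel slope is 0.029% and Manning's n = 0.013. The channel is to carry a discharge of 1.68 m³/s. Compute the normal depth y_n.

Manning's equation rearranged: A R^(2/3) = nQ / (1·√S) = 0.013 × 1.68 / (√0.00029) = 1.282.
Try y = 1.6 m: A R^(2/3) = 1.677 — high.
Try y = 0.96 m: A R^(2/3) = 0.8557 — low.
Try y = 1.25 m: A R^(2/3) = 1.284 — matches.

y_n = 1.25 m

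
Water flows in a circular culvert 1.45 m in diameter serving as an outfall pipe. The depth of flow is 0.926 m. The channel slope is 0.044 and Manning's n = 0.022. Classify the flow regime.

For a circular section of diameter D = 1.45 m at depth y = 0.926 m, the central angle is θ = 2 arccos(1 − 2y/D) = 3.703 rad. Then A = (D²/8)(θ − sin θ) = 1.113 m² and P = Dθ/2 = 2.685 m.
Hydraulic radius R = A/P = 1.113/2.685 = 0.4146 m.
V = (1/n) R^(2/3) √S = (1/0.022) × 0.4146^(2/3) × √0.044 = 5.302 m/s. Hydraulic depth D_h = A/T = 1.113/1.393 = 0.7991 m.
Froude number Fr = V/√(g·D_h) = 5.302/√(9.81×0.7991) = 1.89, which is greater than 1, so the flow is supercritical.

supercritical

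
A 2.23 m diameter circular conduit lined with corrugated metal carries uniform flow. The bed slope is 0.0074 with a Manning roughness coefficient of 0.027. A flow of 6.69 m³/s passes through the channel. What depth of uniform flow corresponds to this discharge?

Manning's equation rearranged: A R^(2/3) = nQ / (1·√S) = 0.027 × 6.69 / (√0.0074) = 2.1.
Try y = 1.71 m: A R^(2/3) = 2.474 — high.
Try y = 1.1 m: A R^(2/3) = 1.293 — low.
Try y = 1.5 m: A R^(2/3) = 2.1 — ≈ 2.1.

y_n = 1.5 m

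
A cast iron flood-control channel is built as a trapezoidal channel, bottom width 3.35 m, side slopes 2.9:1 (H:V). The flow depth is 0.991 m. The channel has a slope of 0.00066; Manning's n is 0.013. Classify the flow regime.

With bottom width b = 3.35 m and side slope z = 2.9: A = (b + zy)y = (3.35 + 2.9×0.991)×0.991 = 6.168 m²; P = b + 2y√(1+z²) = 3.35 + 2×0.991×3.068 = 9.43 m.
Hydraulic radius R = A/P = 6.168/9.43 = 0.6541 m.
V = (1/n) R^(2/3) √S = (1/0.013) × 0.6541^(2/3) × √0.00066 = 1.489 m/s. Hydraulic depth D_h = A/T = 6.168/9.098 = 0.678 m.
Froude number Fr = V/√(g·D_h) = 1.489/√(9.81×0.678) = 0.577, which is less than 1, so the flow is subcritical.

subcritical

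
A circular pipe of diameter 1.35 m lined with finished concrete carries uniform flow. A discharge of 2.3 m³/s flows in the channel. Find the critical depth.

At critical depth, Q² T / (g A³) = 1, i.e. A³/T = Q²/g = 2.3²/9.81 = 0.5392.
Try y = 0.625 m: A³/T = 0.2023 — too small.
Try y = 0.976 m: A³/T = 1.126 — too large.
Try y = 0.808 m: A³/T = 0.54 — close enough.

y_c = 0.808 m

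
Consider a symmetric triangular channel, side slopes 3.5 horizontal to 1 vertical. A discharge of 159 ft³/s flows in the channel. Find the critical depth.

y_c = 2.64 ft

At critical depth, Q² T / (g A³) = 1, i.e. A³/T = Q²/g = 159²/32.2 = 785.1.
Try y = 2.3 ft: A³/T = 394.2 — short.
Try y = 3.3 ft: A³/T = 2397 — over.
Try y = 2.64 ft: A³/T = 785.5 — matches.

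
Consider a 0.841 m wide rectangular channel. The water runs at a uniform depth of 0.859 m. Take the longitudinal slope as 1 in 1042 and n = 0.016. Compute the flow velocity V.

Flow area A = b·y = 0.841 × 0.859 = 0.7224 m². Wetted perimeter P = b + 2y = 0.841 + 2×0.859 = 2.559 m.
Hydraulic radius R = A/P = 0.7224/2.559 = 0.2823 m.
From Manning's equation, V = (1/n) R^(2/3) S^(1/2) = (1/0.016) × 0.2823^(2/3) × 0.0009597^(1/2) = 0.833 m/s.

V = 0.833 m/s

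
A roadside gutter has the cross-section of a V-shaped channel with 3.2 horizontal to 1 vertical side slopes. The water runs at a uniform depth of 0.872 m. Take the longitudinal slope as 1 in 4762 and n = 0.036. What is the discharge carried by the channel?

Q = 0.546 m³/s

For a triangular section with side slope z = 3.2: A = zy² = 3.2×0.872² = 2.433 m²; P = 2y√(1+z²) = 2×0.872×3.353 = 5.847 m.
Hydraulic radius R = A/P = 2.433/5.847 = 0.4162 m.
Manning's equation: Q = (1/n) A R^(2/3) S^(1/2) = (1/0.036) × 2.433 × 0.4162^(2/3) × 0.00021^(1/2) = 0.546 m³/s.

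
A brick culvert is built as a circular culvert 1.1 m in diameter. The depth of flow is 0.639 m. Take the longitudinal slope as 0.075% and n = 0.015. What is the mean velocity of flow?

For a circular section of diameter D = 1.1 m at depth y = 0.639 m, the central angle is θ = 2 arccos(1 − 2y/D) = 3.467 rad. Then A = (D²/8)(θ − sin θ) = 0.5726 m² and P = Dθ/2 = 1.907 m.
Hydraulic radius R = A/P = 0.5726/1.907 = 0.3003 m.
From Manning's equation, V = (1/n) R^(2/3) S^(1/2) = (1/0.015) × 0.3003^(2/3) × 0.00075^(1/2) = 0.819 m/s.

V = 0.819 m/s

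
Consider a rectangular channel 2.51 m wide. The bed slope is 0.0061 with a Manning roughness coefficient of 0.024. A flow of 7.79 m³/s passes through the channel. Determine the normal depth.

y_n = 1.29 m

Manning's equation rearranged: A R^(2/3) = nQ / (1·√S) = 0.024 × 7.79 / (√0.0061) = 2.394.
Try y = 1.02 m: A R^(2/3) = 1.745 — short.
Try y = 1.29 m: A R^(2/3) = 2.395 — matches.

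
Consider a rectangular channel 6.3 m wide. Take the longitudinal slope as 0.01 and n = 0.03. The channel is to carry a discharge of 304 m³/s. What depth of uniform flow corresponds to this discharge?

Manning's equation rearranged: A R^(2/3) = nQ / (1·√S) = 0.03 × 304 / (√0.01) = 91.2.
Trying y = 10.3 m: A R^(2/3) = 116.7 — high.
Trying y = 6.96 m: A R^(2/3) = 73.46 — low.
Trying y = 8.34 m: A R^(2/3) = 91.19 — matches.

y_n = 8.34 m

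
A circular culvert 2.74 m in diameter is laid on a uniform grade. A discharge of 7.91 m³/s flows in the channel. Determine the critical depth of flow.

y_c = 1.24 m

At critical depth, Q² T / (g A³) = 1, i.e. A³/T = Q²/g = 7.91²/9.81 = 6.378.
Try y = 1.05 m: A³/T = 3.375 — too small.
Try y = 1.36 m: A³/T = 9.095 — too large.
Try y = 1.24 m: A³/T = 6.389 — close enough.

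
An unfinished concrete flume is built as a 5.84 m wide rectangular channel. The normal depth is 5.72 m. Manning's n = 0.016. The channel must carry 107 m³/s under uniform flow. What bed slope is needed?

Flow area A = b·y = 5.84 × 5.72 = 33.4 m². Wetted perimeter P = b + 2y = 5.84 + 2×5.72 = 17.28 m.
Hydraulic radius R = A/P = 33.4/17.28 = 1.933 m.
From Manning's equation, S = [nQ / (1 A R^(2/3))]² = [0.016 × 107 / (1 × 33.4 × 1.933^(2/3))]² = 0.00109.

S = 0.00109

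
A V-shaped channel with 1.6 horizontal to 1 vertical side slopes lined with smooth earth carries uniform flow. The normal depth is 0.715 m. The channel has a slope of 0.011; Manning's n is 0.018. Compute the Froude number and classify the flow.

supercritical

For a triangular section with side slope z = 1.6: A = zy² = 1.6×0.715² = 0.818 m²; P = 2y√(1+z²) = 2×0.715×1.887 = 2.698 m.
Hydraulic radius R = A/P = 0.818/2.698 = 0.3032 m.
V = (1/n) R^(2/3) √S = (1/0.018) × 0.3032^(2/3) × √0.011 = 2.629 m/s. Hydraulic depth D_h = A/T = 0.818/2.288 = 0.3575 m.
Froude number Fr = V/√(g·D_h) = 2.629/√(9.81×0.3575) = 1.4, which is greater than 1, so the flow is supercritical.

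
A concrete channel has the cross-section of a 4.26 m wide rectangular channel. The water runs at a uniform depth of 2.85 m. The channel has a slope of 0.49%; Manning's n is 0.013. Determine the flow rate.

Flow area A = b·y = 4.26 × 2.85 = 12.14 m². Wetted perimeter P = b + 2y = 4.26 + 2×2.85 = 9.96 m.
Hydraulic radius R = A/P = 12.14/9.96 = 1.219 m.
Manning's equation: Q = (1/n) A R^(2/3) S^(1/2) = (1/0.013) × 12.14 × 1.219^(2/3) × 0.0049^(1/2) = 74.6 m³/s.

Q = 74.6 m³/s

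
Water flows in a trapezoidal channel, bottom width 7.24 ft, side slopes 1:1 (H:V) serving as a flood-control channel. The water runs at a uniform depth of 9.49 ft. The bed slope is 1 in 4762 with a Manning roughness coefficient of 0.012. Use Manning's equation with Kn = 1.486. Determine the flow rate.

Q = 795 ft³/s

With bottom width b = 7.24 ft and side slope z = 1: A = (b + zy)y = (7.24 + 1×9.49)×9.49 = 158.8 ft²; P = b + 2y√(1+z²) = 7.24 + 2×9.49×1.414 = 34.08 ft.
Hydraulic radius R = A/P = 158.8/34.08 = 4.658 ft.
Manning's equation: Q = (1.486/n) A R^(2/3) S^(1/2) = (1.486/0.012) × 158.8 × 4.658^(2/3) × 0.00021^(1/2) = 795 ft³/s.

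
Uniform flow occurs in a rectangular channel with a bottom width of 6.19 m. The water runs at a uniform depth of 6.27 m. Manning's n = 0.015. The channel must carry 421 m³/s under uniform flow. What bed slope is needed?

S = 0.01

Flow area A = b·y = 6.19 × 6.27 = 38.81 m². Wetted perimeter P = b + 2y = 6.19 + 2×6.27 = 18.73 m.
Hydraulic radius R = A/P = 38.81/18.73 = 2.072 m.
From Manning's equation, S = [nQ / (1 A R^(2/3))]² = [0.015 × 421 / (1 × 38.81 × 2.072^(2/3))]² = 0.01.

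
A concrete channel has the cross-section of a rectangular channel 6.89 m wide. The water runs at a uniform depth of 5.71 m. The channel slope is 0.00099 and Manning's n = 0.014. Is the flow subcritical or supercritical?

Flow area A = b·y = 6.89 × 5.71 = 39.34 m². Wetted perimeter P = b + 2y = 6.89 + 2×5.71 = 18.31 m.
Hydraulic radius R = A/P = 39.34/18.31 = 2.149 m.
V = (1/n) R^(2/3) √S = (1/0.014) × 2.149^(2/3) × √0.00099 = 3.742 m/s. Hydraulic depth D_h = A/T = 39.34/6.89 = 5.71 m.
Froude number Fr = V/√(g·D_h) = 3.742/√(9.81×5.71) = 0.5, which is less than 1, so the flow is subcritical.

subcritical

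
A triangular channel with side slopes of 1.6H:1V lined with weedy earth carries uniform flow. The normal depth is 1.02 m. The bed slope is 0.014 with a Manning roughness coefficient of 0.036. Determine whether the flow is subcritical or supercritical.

subcritical

For a triangular section with side slope z = 1.6: A = zy² = 1.6×1.02² = 1.665 m²; P = 2y√(1+z²) = 2×1.02×1.887 = 3.849 m.
Hydraulic radius R = A/P = 1.665/3.849 = 0.4325 m.
V = (1/n) R^(2/3) √S = (1/0.036) × 0.4325^(2/3) × √0.014 = 1.88 m/s. Hydraulic depth D_h = A/T = 1.665/3.264 = 0.51 m.
Froude number Fr = V/√(g·D_h) = 1.88/√(9.81×0.51) = 0.84, which is less than 1, so the flow is subcritical.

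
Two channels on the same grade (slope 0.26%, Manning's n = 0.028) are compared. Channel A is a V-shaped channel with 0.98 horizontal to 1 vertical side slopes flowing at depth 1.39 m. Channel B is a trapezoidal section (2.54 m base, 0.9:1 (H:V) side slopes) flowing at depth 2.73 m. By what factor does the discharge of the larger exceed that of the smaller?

14.4

Channel A: For a triangular section with side slope z = 0.98: A = zy² = 0.98×1.39² = 1.893 m²; P = 2y√(1+z²) = 2×1.39×1.4 = 3.892 m. Hydraulic radius R = A/P = 1.893/3.892 = 0.4865 m. Q_A = (1/0.028)·1.893·0.4865^(2/3)·√0.0026 = 2.133 m³/s.
Channel B: With bottom width b = 2.54 m and side slope z = 0.9: A = (b + zy)y = (2.54 + 0.9×2.73)×2.73 = 13.64 m²; P = b + 2y√(1+z²) = 2.54 + 2×2.73×1.345 = 9.886 m. Hydraulic radius R = A/P = 13.64/9.886 = 1.38 m. Q_B = (1/0.028)·13.64·1.38^(2/3)·√0.0026 = 30.79 m³/s.
The larger discharge is 30.79 m³/s and the smaller is 2.133 m³/s; the ratio is 14.4.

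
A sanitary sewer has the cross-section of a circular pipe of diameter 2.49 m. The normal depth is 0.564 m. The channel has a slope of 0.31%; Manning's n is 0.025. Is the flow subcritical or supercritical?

For a circular section of diameter D = 2.49 m at depth y = 0.564 m, the central angle is θ = 2 arccos(1 − 2y/D) = 1.984 rad. Then A = (D²/8)(θ − sin θ) = 0.8279 m² and P = Dθ/2 = 2.47 m.
Hydraulic radius R = A/P = 0.8279/2.47 = 0.3352 m.
V = (1/n) R^(2/3) √S = (1/0.025) × 0.3352^(2/3) × √0.0031 = 1.075 m/s. Hydraulic depth D_h = A/T = 0.8279/2.084 = 0.3972 m.
Froude number Fr = V/√(g·D_h) = 1.075/√(9.81×0.3972) = 0.544, which is less than 1, so the flow is subcritical.

subcritical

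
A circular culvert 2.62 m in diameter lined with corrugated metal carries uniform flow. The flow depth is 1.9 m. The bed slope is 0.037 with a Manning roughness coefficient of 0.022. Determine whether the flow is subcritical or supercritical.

supercritical

For a circular section of diameter D = 2.62 m at depth y = 1.9 m, the central angle is θ = 2 arccos(1 − 2y/D) = 4.076 rad. Then A = (D²/8)(θ − sin θ) = 4.187 m² and P = Dθ/2 = 5.34 m.
Hydraulic radius R = A/P = 4.187/5.34 = 0.7842 m.
V = (1/n) R^(2/3) √S = (1/0.022) × 0.7842^(2/3) × √0.037 = 7.436 m/s. Hydraulic depth D_h = A/T = 4.187/2.339 = 1.79 m.
Froude number Fr = V/√(g·D_h) = 7.436/√(9.81×1.79) = 1.77, which is greater than 1, so the flow is supercritical.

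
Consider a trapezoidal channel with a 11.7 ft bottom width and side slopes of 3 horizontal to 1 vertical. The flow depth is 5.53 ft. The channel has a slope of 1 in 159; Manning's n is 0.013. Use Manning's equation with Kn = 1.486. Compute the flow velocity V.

With bottom width b = 11.7 ft and side slope z = 3: A = (b + zy)y = (11.7 + 3×5.53)×5.53 = 156.4 ft²; P = b + 2y√(1+z²) = 11.7 + 2×5.53×3.162 = 46.67 ft.
Hydraulic radius R = A/P = 156.4/46.67 = 3.352 ft.
From Manning's equation, V = (1.486/n) R^(2/3) S^(1/2) = (1.486/0.013) × 3.352^(2/3) × 0.006289^(1/2) = 20.3 ft/s.

V = 20.3 ft/s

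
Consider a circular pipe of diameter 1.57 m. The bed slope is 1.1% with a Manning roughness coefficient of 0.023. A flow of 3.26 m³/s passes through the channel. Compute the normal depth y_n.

y_n = 0.958 m

Manning's equation rearranged: A R^(2/3) = nQ / (1·√S) = 0.023 × 3.26 / (√0.011) = 0.7149.
Try y = 1.18 m: A R^(2/3) = 0.9487 — high.
Try y = 0.958 m: A R^(2/3) = 0.7153 — ≈ 0.7149.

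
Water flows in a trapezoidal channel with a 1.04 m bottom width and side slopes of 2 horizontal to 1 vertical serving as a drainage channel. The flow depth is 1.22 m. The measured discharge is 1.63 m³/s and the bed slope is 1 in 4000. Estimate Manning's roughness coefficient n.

With bottom width b = 1.04 m and side slope z = 2: A = (b + zy)y = (1.04 + 2×1.22)×1.22 = 4.246 m²; P = b + 2y√(1+z²) = 1.04 + 2×1.22×2.236 = 6.496 m.
Hydraulic radius R = A/P = 4.246/6.496 = 0.6536 m.
Rearranging Manning's equation: n = (1/Q) A R^(2/3) S^(1/2) = (1/1.63) × 4.246 × 0.6536^(2/3) × √0.00025 = 0.031.

n = 0.031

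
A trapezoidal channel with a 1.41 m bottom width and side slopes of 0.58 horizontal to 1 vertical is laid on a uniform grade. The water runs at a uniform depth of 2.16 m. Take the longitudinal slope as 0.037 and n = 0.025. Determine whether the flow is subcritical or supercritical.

supercritical

With bottom width b = 1.41 m and side slope z = 0.58: A = (b + zy)y = (1.41 + 0.58×2.16)×2.16 = 5.752 m²; P = b + 2y√(1+z²) = 1.41 + 2×2.16×1.156 = 6.404 m.
Hydraulic radius R = A/P = 5.752/6.404 = 0.8981 m.
V = (1/n) R^(2/3) √S = (1/0.025) × 0.8981^(2/3) × √0.037 = 7.162 m/s. Hydraulic depth D_h = A/T = 5.752/3.916 = 1.469 m.
Froude number Fr = V/√(g·D_h) = 7.162/√(9.81×1.469) = 1.89, which is greater than 1, so the flow is supercritical.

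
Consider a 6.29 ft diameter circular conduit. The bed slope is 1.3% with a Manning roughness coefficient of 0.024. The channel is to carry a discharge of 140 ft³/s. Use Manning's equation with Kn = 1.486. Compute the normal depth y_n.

Manning's equation rearranged: A R^(2/3) = nQ / (1.486·√S) = 0.024 × 140 / (1.486 × √0.013) = 19.83.
Trying y = 2.26 ft: A R^(2/3) = 11.61 — low.
Trying y = 3.81 ft: A R^(2/3) = 28.64 — high.
Trying y = 3.04 ft: A R^(2/3) = 19.82 — matches.

y_n = 3.04 ft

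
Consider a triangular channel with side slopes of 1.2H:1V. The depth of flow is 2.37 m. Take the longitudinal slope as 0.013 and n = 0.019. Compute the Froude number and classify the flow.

For a triangular section with side slope z = 1.2: A = zy² = 1.2×2.37² = 6.74 m²; P = 2y√(1+z²) = 2×2.37×1.562 = 7.404 m.
Hydraulic radius R = A/P = 6.74/7.404 = 0.9103 m.
V = (1/n) R^(2/3) √S = (1/0.019) × 0.9103^(2/3) × √0.013 = 5.637 m/s. Hydraulic depth D_h = A/T = 6.74/5.688 = 1.185 m.
Froude number Fr = V/√(g·D_h) = 5.637/√(9.81×1.185) = 1.65, which is greater than 1, so the flow is supercritical.

supercritical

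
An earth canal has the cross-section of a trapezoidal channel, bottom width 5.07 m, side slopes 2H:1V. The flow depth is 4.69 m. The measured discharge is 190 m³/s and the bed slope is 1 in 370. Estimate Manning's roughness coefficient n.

n = 0.0351

With bottom width b = 5.07 m and side slope z = 2: A = (b + zy)y = (5.07 + 2×4.69)×4.69 = 67.77 m²; P = b + 2y√(1+z²) = 5.07 + 2×4.69×2.236 = 26.04 m.
Hydraulic radius R = A/P = 67.77/26.04 = 2.602 m.
Rearranging Manning's equation: n = (1/Q) A R^(2/3) S^(1/2) = (1/190) × 67.77 × 2.602^(2/3) × √0.002703 = 0.0351.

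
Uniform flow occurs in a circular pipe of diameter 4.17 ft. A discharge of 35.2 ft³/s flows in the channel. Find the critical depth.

y_c = 1.74 ft

At critical depth, Q² T / (g A³) = 1, i.e. A³/T = Q²/g = 35.2²/32.2 = 38.48.
Trying y = 1.56 ft: A³/T = 25.12 — low.
Trying y = 1.95 ft: A³/T = 59.12 — high.
Trying y = 1.74 ft: A³/T = 38.22 — ≈ 38.48.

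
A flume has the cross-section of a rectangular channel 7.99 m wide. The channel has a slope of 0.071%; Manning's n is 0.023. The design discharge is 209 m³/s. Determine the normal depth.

Manning's equation rearranged: A R^(2/3) = nQ / (1·√S) = 0.023 × 209 / (√0.00071) = 180.4.
Trying y = 7.83 m: A R^(2/3) = 119.7 — low.
Trying y = 13.1 m: A R^(2/3) = 220.7 — high.
Trying y = 11 m: A R^(2/3) = 180 — close enough.

y_n = 11 m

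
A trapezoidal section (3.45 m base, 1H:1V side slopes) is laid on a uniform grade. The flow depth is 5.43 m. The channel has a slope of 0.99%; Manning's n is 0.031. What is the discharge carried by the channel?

Q = 290 m³/s

With bottom width b = 3.45 m and side slope z = 1: A = (b + zy)y = (3.45 + 1×5.43)×5.43 = 48.22 m²; P = b + 2y√(1+z²) = 3.45 + 2×5.43×1.414 = 18.81 m.
Hydraulic radius R = A/P = 48.22/18.81 = 2.564 m.
Manning's equation: Q = (1/n) A R^(2/3) S^(1/2) = (1/0.031) × 48.22 × 2.564^(2/3) × 0.0099^(1/2) = 290 m³/s.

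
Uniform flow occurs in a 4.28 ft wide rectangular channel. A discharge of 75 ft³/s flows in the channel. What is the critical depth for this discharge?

y_c = 2.12 ft

For a rectangular channel, critical depth y_c = (q²/g)^(1/3) where q = Q/b = 75/4.28 = 17.52 ft²/s.
So y_c = (17.52²/32.2)^(1/3) = 2.12 ft.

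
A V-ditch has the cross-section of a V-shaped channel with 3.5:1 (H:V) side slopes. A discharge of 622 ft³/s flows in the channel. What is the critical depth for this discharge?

y_c = 4.56 ft

At critical depth, Q² T / (g A³) = 1, i.e. A³/T = Q²/g = 622²/32.2 = 12020.
Trying y = 5.07 ft: A³/T = 20520 — high.
Trying y = 4.56 ft: A³/T = 12080 — ≈ 12020.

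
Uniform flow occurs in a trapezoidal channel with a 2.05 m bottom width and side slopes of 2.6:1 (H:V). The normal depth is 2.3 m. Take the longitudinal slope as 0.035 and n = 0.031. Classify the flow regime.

supercritical

With bottom width b = 2.05 m and side slope z = 2.6: A = (b + zy)y = (2.05 + 2.6×2.3)×2.3 = 18.47 m²; P = b + 2y√(1+z²) = 2.05 + 2×2.3×2.786 = 14.86 m.
Hydraulic radius R = A/P = 18.47/14.86 = 1.243 m.
V = (1/n) R^(2/3) √S = (1/0.031) × 1.243^(2/3) × √0.035 = 6.975 m/s. Hydraulic depth D_h = A/T = 18.47/14.01 = 1.318 m.
Froude number Fr = V/√(g·D_h) = 6.975/√(9.81×1.318) = 1.94, which is greater than 1, so the flow is supercritical.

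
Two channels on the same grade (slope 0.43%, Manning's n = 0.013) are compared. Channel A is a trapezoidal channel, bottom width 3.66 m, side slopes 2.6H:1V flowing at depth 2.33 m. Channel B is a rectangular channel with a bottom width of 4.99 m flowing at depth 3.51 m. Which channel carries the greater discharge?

Channel A: With bottom width b = 3.66 m and side slope z = 2.6: A = (b + zy)y = (3.66 + 2.6×2.33)×2.33 = 22.64 m²; P = b + 2y√(1+z²) = 3.66 + 2×2.33×2.786 = 16.64 m. Hydraulic radius R = A/P = 22.64/16.64 = 1.361 m. Q_A = (1/0.013)·22.64·1.361^(2/3)·√0.0043 = 140.2 m³/s.
Channel B: Flow area A = b·y = 4.99 × 3.51 = 17.51 m². Wetted perimeter P = b + 2y = 4.99 + 2×3.51 = 12.01 m. Hydraulic radius R = A/P = 17.51/12.01 = 1.458 m. Q_B = (1/0.013)·17.51·1.458^(2/3)·√0.0043 = 113.6 m³/s.
Q_A = 140.2 m³/s vs Q_B = 113.6 m³/s, so channel A carries more.

channel A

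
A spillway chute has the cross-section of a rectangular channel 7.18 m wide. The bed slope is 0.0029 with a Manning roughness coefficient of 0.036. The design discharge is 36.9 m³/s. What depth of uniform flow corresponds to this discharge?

Manning's equation rearranged: A R^(2/3) = nQ / (1·√S) = 0.036 × 36.9 / (√0.0029) = 24.67.
Trying y = 2.18 m: A R^(2/3) = 19.18 — low.
Trying y = 2.61 m: A R^(2/3) = 24.68 — ≈ 24.67.

y_n = 2.61 m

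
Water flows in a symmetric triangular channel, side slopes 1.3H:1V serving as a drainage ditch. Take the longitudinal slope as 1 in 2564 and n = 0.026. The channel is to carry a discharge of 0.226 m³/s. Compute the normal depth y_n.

Manning's equation rearranged: A R^(2/3) = nQ / (1·√S) = 0.026 × 0.226 / (√0.00039) = 0.2975.
Trying y = 0.603 m: A R^(2/3) = 0.182 — short.
Trying y = 0.725 m: A R^(2/3) = 0.2975 — close enough.

y_n = 0.725 m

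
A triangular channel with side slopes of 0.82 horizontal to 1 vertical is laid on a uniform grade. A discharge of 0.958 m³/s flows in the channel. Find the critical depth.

y_c = 0.774 m

At critical depth, Q² T / (g A³) = 1, i.e. A³/T = Q²/g = 0.958²/9.81 = 0.09355.
At y = 0.99 m: A³/T = 0.3197 — high.
At y = 0.648 m: A³/T = 0.03841 — low.
At y = 0.774 m: A³/T = 0.09339 — close enough.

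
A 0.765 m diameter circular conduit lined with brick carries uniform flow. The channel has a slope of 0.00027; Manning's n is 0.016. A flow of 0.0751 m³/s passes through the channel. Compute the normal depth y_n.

Manning's equation rearranged: A R^(2/3) = nQ / (1·√S) = 0.016 × 0.0751 / (√0.00027) = 0.07313.
Try y = 0.406 m: A R^(2/3) = 0.0843 — too large.
Try y = 0.279 m: A R^(2/3) = 0.04334 — too small.
Try y = 0.373 m: A R^(2/3) = 0.07308 — ≈ 0.07313.

y_n = 0.373 m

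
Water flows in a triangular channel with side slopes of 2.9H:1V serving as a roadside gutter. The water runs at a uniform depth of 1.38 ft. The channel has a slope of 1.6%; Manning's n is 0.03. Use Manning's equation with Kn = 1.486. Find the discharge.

Q = 26 ft³/s

For a triangular section with side slope z = 2.9: A = zy² = 2.9×1.38² = 5.523 ft²; P = 2y√(1+z²) = 2×1.38×3.068 = 8.466 ft.
Hydraulic radius R = A/P = 5.523/8.466 = 0.6523 ft.
Manning's equation: Q = (1.486/n) A R^(2/3) S^(1/2) = (1.486/0.03) × 5.523 × 0.6523^(2/3) × 0.016^(1/2) = 26 ft³/s.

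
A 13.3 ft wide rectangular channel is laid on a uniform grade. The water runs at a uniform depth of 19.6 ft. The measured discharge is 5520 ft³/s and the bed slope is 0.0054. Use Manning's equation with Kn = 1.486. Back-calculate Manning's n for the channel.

Flow area A = b·y = 13.3 × 19.6 = 260.7 ft². Wetted perimeter P = b + 2y = 13.3 + 2×19.6 = 52.5 ft.
Hydraulic radius R = A/P = 260.7/52.5 = 4.965 ft.
Rearranging Manning's equation: n = (1.486/Q) A R^(2/3) S^(1/2) = (1.486/5520) × 260.7 × 4.965^(2/3) × √0.0054 = 0.015.

n = 0.015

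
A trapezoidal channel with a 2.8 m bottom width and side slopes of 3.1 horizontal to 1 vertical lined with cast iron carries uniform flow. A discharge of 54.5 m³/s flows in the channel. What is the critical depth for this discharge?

y_c = 1.89 m

At critical depth, Q² T / (g A³) = 1, i.e. A³/T = Q²/g = 54.5²/9.81 = 302.8.
Try y = 1.37 m: A³/T = 79.68 — short.
Try y = 2.26 m: A³/T = 647.4 — over.
Try y = 1.89 m: A³/T = 301.9 — close enough.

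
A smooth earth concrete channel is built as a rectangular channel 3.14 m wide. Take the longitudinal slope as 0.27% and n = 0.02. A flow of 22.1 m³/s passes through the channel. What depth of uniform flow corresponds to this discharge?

Manning's equation rearranged: A R^(2/3) = nQ / (1·√S) = 0.02 × 22.1 / (√0.0027) = 8.506.
At y = 2.3 m: A R^(2/3) = 6.896 — too small.
At y = 3.13 m: A R^(2/3) = 10.12 — too large.
At y = 2.72 m: A R^(2/3) = 8.515 — close enough.

y_n = 2.72 m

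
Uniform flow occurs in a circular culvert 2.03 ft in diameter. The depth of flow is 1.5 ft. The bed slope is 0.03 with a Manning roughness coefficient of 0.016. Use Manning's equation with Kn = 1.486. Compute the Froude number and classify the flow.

For a circular section of diameter D = 2.03 ft at depth y = 1.5 ft, the central angle is θ = 2 arccos(1 − 2y/D) = 4.138 rad. Then A = (D²/8)(θ − sin θ) = 2.564 ft² and P = Dθ/2 = 4.2 ft.
Hydraulic radius R = A/P = 2.564/4.2 = 0.6105 ft.
V = (1.486/n) R^(2/3) √S = (1.486/0.016) × 0.6105^(2/3) × √0.03 = 11.58 ft/s. Hydraulic depth D_h = A/T = 2.564/1.783 = 1.438 ft.
Froude number Fr = V/√(g·D_h) = 11.58/√(32.2×1.438) = 1.7, which is greater than 1, so the flow is supercritical.

supercritical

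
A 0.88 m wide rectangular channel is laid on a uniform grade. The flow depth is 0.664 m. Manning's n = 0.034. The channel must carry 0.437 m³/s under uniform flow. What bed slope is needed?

Flow area A = b·y = 0.88 × 0.664 = 0.5843 m². Wetted perimeter P = b + 2y = 0.88 + 2×0.664 = 2.208 m.
Hydraulic radius R = A/P = 0.5843/2.208 = 0.2646 m.
From Manning's equation, S = [nQ / (1 A R^(2/3))]² = [0.034 × 0.437 / (1 × 0.5843 × 0.2646^(2/3))]² = 0.00381.

S = 0.00381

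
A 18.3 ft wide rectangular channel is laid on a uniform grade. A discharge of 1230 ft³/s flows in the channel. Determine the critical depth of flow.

For a rectangular channel, critical depth y_c = (q²/g)^(1/3) where q = Q/b = 1230/18.3 = 67.21 ft²/s.
So y_c = (67.21²/32.2)^(1/3) = 5.2 ft.

y_c = 5.2 ft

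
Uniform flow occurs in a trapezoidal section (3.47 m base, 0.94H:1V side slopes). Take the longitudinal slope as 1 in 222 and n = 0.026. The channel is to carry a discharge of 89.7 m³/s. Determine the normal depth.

y_n = 3.48 m

Manning's equation rearranged: A R^(2/3) = nQ / (1·√S) = 0.026 × 89.7 / (√0.004505) = 34.75.
At y = 4.41 m: A R^(2/3) = 56.05 — over.
At y = 3.05 m: A R^(2/3) = 26.79 — short.
At y = 3.48 m: A R^(2/3) = 34.73 — matches.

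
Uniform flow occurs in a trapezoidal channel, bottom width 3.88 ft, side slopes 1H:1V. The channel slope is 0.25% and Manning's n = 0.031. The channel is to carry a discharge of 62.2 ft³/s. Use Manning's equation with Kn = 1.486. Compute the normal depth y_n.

Manning's equation rearranged: A R^(2/3) = nQ / (1.486·√S) = 0.031 × 62.2 / (1.486 × √0.0025) = 25.95.
Trying y = 3.37 ft: A R^(2/3) = 36.44 — too large.
Trying y = 2.19 ft: A R^(2/3) = 15.99 — too small.
Trying y = 2.83 ft: A R^(2/3) = 25.95 — close enough.

y_n = 2.83 ft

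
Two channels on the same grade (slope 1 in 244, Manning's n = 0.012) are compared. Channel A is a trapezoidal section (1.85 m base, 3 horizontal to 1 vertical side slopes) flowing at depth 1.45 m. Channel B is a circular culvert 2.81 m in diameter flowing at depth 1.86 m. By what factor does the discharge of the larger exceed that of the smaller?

Channel A: With bottom width b = 1.85 m and side slope z = 3: A = (b + zy)y = (1.85 + 3×1.45)×1.45 = 8.99 m²; P = b + 2y√(1+z²) = 1.85 + 2×1.45×3.162 = 11.02 m. Hydraulic radius R = A/P = 8.99/11.02 = 0.8157 m. Q_A = (1/0.012)·8.99·0.8157^(2/3)·√0.004098 = 41.87 m³/s.
Channel B: For a circular section of diameter D = 2.81 m at depth y = 1.86 m, the central angle is θ = 2 arccos(1 − 2y/D) = 3.801 rad. Then A = (D²/8)(θ − sin θ) = 4.357 m² and P = Dθ/2 = 5.341 m. Hydraulic radius R = A/P = 4.357/5.341 = 0.8157 m. Q_B = (1/0.012)·4.357·0.8157^(2/3)·√0.004098 = 20.29 m³/s.
The larger discharge is 41.87 m³/s and the smaller is 20.29 m³/s; the ratio is 2.06.

2.06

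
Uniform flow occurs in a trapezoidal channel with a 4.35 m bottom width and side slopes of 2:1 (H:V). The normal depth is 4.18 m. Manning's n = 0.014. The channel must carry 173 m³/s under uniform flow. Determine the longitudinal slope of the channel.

S = 0.000682

With bottom width b = 4.35 m and side slope z = 2: A = (b + zy)y = (4.35 + 2×4.18)×4.18 = 53.13 m²; P = b + 2y√(1+z²) = 4.35 + 2×4.18×2.236 = 23.04 m.
Hydraulic radius R = A/P = 53.13/23.04 = 2.306 m.
From Manning's equation, S = [nQ / (1 A R^(2/3))]² = [0.014 × 173 / (1 × 53.13 × 2.306^(2/3))]² = 0.000682.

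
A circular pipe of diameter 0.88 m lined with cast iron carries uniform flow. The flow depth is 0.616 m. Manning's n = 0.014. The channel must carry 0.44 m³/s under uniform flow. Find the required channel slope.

S = 0.0011

For a circular section of diameter D = 0.88 m at depth y = 0.616 m, the central angle is θ = 2 arccos(1 − 2y/D) = 3.965 rad. Then A = (D²/8)(θ − sin θ) = 0.4548 m² and P = Dθ/2 = 1.744 m.
Hydraulic radius R = A/P = 0.4548/1.744 = 0.2607 m.
From Manning's equation, S = [nQ / (1 A R^(2/3))]² = [0.014 × 0.44 / (1 × 0.4548 × 0.2607^(2/3))]² = 0.0011.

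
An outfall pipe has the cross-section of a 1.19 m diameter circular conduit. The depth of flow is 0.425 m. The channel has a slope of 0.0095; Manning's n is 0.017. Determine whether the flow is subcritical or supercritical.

For a circular section of diameter D = 1.19 m at depth y = 0.425 m, the central angle is θ = 2 arccos(1 − 2y/D) = 2.562 rad. Then A = (D²/8)(θ − sin θ) = 0.3566 m² and P = Dθ/2 = 1.524 m.
Hydraulic radius R = A/P = 0.3566/1.524 = 0.2339 m.
V = (1/n) R^(2/3) √S = (1/0.017) × 0.2339^(2/3) × √0.0095 = 2.177 m/s. Hydraulic depth D_h = A/T = 0.3566/1.14 = 0.3127 m.
Froude number Fr = V/√(g·D_h) = 2.177/√(9.81×0.3127) = 1.24, which is greater than 1, so the flow is supercritical.

supercritical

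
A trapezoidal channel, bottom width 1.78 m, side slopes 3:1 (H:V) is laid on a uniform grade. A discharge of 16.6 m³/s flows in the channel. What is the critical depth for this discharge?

y_c = 1.18 m

At critical depth, Q² T / (g A³) = 1, i.e. A³/T = Q²/g = 16.6²/9.81 = 28.09.
Try y = 1.04 m: A³/T = 16.5 — too small.
Try y = 1.51 m: A³/T = 79.8 — too large.
Try y = 1.18 m: A³/T = 27.92 — close enough.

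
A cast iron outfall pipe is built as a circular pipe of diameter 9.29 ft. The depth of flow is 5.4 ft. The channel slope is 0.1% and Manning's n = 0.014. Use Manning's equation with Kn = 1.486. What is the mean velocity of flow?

V = 6.24 ft/s

For a circular section of diameter D = 9.29 ft at depth y = 5.4 ft, the central angle is θ = 2 arccos(1 − 2y/D) = 3.468 rad. Then A = (D²/8)(θ − sin θ) = 40.87 ft² and P = Dθ/2 = 16.11 ft.
Hydraulic radius R = A/P = 40.87/16.11 = 2.537 ft.
From Manning's equation, V = (1.486/n) R^(2/3) S^(1/2) = (1.486/0.014) × 2.537^(2/3) × 0.001^(1/2) = 6.24 ft/s.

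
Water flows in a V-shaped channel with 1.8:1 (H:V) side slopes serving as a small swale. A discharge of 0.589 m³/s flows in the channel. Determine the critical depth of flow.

At critical depth, Q² T / (g A³) = 1, i.e. A³/T = Q²/g = 0.589²/9.81 = 0.03536.
Trying y = 0.503 m: A³/T = 0.05216 — high.
Trying y = 0.465 m: A³/T = 0.03522 — ≈ 0.03536.

y_c = 0.465 m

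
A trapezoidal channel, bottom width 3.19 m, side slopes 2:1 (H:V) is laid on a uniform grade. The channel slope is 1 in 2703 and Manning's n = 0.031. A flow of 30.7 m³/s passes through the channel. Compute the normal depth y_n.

Manning's equation rearranged: A R^(2/3) = nQ / (1·√S) = 0.031 × 30.7 / (√0.00037) = 49.48.
Trying y = 3.92 m: A R^(2/3) = 70.6 — high.
Trying y = 3.35 m: A R^(2/3) = 49.45 — matches.

y_n = 3.35 m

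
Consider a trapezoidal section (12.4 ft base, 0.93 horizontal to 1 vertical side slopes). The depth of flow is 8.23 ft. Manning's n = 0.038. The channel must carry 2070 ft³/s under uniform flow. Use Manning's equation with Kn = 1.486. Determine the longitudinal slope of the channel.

S = 0.0129

With bottom width b = 12.4 ft and side slope z = 0.93: A = (b + zy)y = (12.4 + 0.93×8.23)×8.23 = 165 ft²; P = b + 2y√(1+z²) = 12.4 + 2×8.23×1.366 = 34.88 ft.
Hydraulic radius R = A/P = 165/34.88 = 4.732 ft.
From Manning's equation, S = [nQ / (1.486 A R^(2/3))]² = [0.038 × 2070 / (1.486 × 165 × 4.732^(2/3))]² = 0.0129.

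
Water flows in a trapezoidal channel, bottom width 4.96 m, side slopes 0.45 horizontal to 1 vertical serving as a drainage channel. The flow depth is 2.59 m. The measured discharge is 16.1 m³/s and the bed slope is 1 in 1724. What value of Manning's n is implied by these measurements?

n = 0.031

With bottom width b = 4.96 m and side slope z = 0.45: A = (b + zy)y = (4.96 + 0.45×2.59)×2.59 = 15.87 m²; P = b + 2y√(1+z²) = 4.96 + 2×2.59×1.097 = 10.64 m.
Hydraulic radius R = A/P = 15.87/10.64 = 1.491 m.
Rearranging Manning's equation: n = (1/Q) A R^(2/3) S^(1/2) = (1/16.1) × 15.87 × 1.491^(2/3) × √0.00058 = 0.031.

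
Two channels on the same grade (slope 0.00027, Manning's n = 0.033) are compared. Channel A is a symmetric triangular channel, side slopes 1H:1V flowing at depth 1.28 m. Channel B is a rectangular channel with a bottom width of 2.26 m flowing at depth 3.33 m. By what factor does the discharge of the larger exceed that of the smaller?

6.96

Channel A: For a triangular section with side slope z = 1: A = zy² = 1×1.28² = 1.638 m²; P = 2y√(1+z²) = 2×1.28×1.414 = 3.62 m. Hydraulic radius R = A/P = 1.638/3.62 = 0.4525 m. Q_A = (1/0.033)·1.638·0.4525^(2/3)·√0.00027 = 0.4809 m³/s.
Channel B: Flow area A = b·y = 2.26 × 3.33 = 7.526 m². Wetted perimeter P = b + 2y = 2.26 + 2×3.33 = 8.92 m. Hydraulic radius R = A/P = 7.526/8.92 = 0.8437 m. Q_B = (1/0.033)·7.526·0.8437^(2/3)·√0.00027 = 3.346 m³/s.
The larger discharge is 3.346 m³/s and the smaller is 0.4809 m³/s; the ratio is 6.96.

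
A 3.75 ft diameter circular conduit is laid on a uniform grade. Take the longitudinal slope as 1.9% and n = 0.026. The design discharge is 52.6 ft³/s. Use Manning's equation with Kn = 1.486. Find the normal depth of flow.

y_n = 2.16 ft

Manning's equation rearranged: A R^(2/3) = nQ / (1.486·√S) = 0.026 × 52.6 / (1.486 × √0.019) = 6.677.
Trying y = 2.69 ft: A R^(2/3) = 9.14 — high.
Trying y = 2.16 ft: A R^(2/3) = 6.671 — close enough.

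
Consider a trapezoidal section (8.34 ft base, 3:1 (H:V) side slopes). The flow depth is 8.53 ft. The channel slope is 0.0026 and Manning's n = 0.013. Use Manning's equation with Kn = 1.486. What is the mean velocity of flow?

With bottom width b = 8.34 ft and side slope z = 3: A = (b + zy)y = (8.34 + 3×8.53)×8.53 = 289.4 ft²; P = b + 2y√(1+z²) = 8.34 + 2×8.53×3.162 = 62.29 ft.
Hydraulic radius R = A/P = 289.4/62.29 = 4.646 ft.
From Manning's equation, V = (1.486/n) R^(2/3) S^(1/2) = (1.486/0.013) × 4.646^(2/3) × 0.0026^(1/2) = 16.2 ft/s.

V = 16.2 ft/s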